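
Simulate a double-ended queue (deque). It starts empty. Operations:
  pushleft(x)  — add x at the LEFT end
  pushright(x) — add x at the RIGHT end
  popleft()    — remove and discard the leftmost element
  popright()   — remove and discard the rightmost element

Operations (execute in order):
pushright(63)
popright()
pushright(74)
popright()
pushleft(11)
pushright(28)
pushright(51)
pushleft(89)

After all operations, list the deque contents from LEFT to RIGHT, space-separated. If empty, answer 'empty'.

pushright(63): [63]
popright(): []
pushright(74): [74]
popright(): []
pushleft(11): [11]
pushright(28): [11, 28]
pushright(51): [11, 28, 51]
pushleft(89): [89, 11, 28, 51]

Answer: 89 11 28 51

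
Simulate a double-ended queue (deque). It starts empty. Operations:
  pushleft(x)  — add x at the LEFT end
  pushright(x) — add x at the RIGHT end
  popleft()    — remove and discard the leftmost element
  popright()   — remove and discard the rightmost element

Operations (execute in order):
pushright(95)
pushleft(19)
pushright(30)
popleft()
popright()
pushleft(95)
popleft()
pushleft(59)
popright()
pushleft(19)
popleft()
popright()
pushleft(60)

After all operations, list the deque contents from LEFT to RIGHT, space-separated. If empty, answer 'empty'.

Answer: 60

Derivation:
pushright(95): [95]
pushleft(19): [19, 95]
pushright(30): [19, 95, 30]
popleft(): [95, 30]
popright(): [95]
pushleft(95): [95, 95]
popleft(): [95]
pushleft(59): [59, 95]
popright(): [59]
pushleft(19): [19, 59]
popleft(): [59]
popright(): []
pushleft(60): [60]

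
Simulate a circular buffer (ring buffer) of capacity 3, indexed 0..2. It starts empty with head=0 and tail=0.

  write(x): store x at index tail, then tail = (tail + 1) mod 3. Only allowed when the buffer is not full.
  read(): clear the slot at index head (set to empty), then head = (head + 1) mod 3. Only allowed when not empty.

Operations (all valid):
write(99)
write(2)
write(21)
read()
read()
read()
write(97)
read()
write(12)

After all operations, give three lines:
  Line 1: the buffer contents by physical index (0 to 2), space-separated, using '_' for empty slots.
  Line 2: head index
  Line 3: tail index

write(99): buf=[99 _ _], head=0, tail=1, size=1
write(2): buf=[99 2 _], head=0, tail=2, size=2
write(21): buf=[99 2 21], head=0, tail=0, size=3
read(): buf=[_ 2 21], head=1, tail=0, size=2
read(): buf=[_ _ 21], head=2, tail=0, size=1
read(): buf=[_ _ _], head=0, tail=0, size=0
write(97): buf=[97 _ _], head=0, tail=1, size=1
read(): buf=[_ _ _], head=1, tail=1, size=0
write(12): buf=[_ 12 _], head=1, tail=2, size=1

Answer: _ 12 _
1
2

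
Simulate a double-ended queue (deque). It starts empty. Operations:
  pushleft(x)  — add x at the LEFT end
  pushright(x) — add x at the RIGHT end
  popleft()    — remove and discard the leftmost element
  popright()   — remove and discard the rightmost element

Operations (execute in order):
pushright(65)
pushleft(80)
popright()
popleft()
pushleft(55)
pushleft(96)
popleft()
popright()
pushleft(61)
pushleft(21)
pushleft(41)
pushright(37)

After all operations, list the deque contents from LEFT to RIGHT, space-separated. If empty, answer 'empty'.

pushright(65): [65]
pushleft(80): [80, 65]
popright(): [80]
popleft(): []
pushleft(55): [55]
pushleft(96): [96, 55]
popleft(): [55]
popright(): []
pushleft(61): [61]
pushleft(21): [21, 61]
pushleft(41): [41, 21, 61]
pushright(37): [41, 21, 61, 37]

Answer: 41 21 61 37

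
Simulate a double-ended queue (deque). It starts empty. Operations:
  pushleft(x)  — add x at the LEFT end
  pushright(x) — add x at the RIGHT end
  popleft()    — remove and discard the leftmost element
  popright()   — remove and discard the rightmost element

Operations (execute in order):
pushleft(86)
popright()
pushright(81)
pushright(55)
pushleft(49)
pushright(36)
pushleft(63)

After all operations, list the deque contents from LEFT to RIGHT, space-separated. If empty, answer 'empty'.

Answer: 63 49 81 55 36

Derivation:
pushleft(86): [86]
popright(): []
pushright(81): [81]
pushright(55): [81, 55]
pushleft(49): [49, 81, 55]
pushright(36): [49, 81, 55, 36]
pushleft(63): [63, 49, 81, 55, 36]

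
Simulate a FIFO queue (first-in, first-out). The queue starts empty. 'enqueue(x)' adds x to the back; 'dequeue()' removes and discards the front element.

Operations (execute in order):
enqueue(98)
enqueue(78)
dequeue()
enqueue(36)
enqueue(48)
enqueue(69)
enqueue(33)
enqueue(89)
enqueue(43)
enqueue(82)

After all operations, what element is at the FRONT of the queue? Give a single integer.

enqueue(98): queue = [98]
enqueue(78): queue = [98, 78]
dequeue(): queue = [78]
enqueue(36): queue = [78, 36]
enqueue(48): queue = [78, 36, 48]
enqueue(69): queue = [78, 36, 48, 69]
enqueue(33): queue = [78, 36, 48, 69, 33]
enqueue(89): queue = [78, 36, 48, 69, 33, 89]
enqueue(43): queue = [78, 36, 48, 69, 33, 89, 43]
enqueue(82): queue = [78, 36, 48, 69, 33, 89, 43, 82]

Answer: 78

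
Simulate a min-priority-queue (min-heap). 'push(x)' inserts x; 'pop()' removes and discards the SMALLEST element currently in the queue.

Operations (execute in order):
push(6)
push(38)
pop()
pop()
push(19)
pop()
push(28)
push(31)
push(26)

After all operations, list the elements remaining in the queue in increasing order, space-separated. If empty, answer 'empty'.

Answer: 26 28 31

Derivation:
push(6): heap contents = [6]
push(38): heap contents = [6, 38]
pop() → 6: heap contents = [38]
pop() → 38: heap contents = []
push(19): heap contents = [19]
pop() → 19: heap contents = []
push(28): heap contents = [28]
push(31): heap contents = [28, 31]
push(26): heap contents = [26, 28, 31]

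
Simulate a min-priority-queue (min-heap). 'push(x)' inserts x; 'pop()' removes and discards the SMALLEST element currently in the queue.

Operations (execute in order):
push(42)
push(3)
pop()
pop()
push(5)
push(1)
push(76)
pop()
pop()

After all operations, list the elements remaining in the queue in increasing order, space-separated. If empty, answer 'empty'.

Answer: 76

Derivation:
push(42): heap contents = [42]
push(3): heap contents = [3, 42]
pop() → 3: heap contents = [42]
pop() → 42: heap contents = []
push(5): heap contents = [5]
push(1): heap contents = [1, 5]
push(76): heap contents = [1, 5, 76]
pop() → 1: heap contents = [5, 76]
pop() → 5: heap contents = [76]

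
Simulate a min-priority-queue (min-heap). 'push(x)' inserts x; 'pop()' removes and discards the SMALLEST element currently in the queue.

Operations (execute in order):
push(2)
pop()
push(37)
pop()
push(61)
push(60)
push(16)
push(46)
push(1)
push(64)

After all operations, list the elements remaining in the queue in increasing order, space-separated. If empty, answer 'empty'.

push(2): heap contents = [2]
pop() → 2: heap contents = []
push(37): heap contents = [37]
pop() → 37: heap contents = []
push(61): heap contents = [61]
push(60): heap contents = [60, 61]
push(16): heap contents = [16, 60, 61]
push(46): heap contents = [16, 46, 60, 61]
push(1): heap contents = [1, 16, 46, 60, 61]
push(64): heap contents = [1, 16, 46, 60, 61, 64]

Answer: 1 16 46 60 61 64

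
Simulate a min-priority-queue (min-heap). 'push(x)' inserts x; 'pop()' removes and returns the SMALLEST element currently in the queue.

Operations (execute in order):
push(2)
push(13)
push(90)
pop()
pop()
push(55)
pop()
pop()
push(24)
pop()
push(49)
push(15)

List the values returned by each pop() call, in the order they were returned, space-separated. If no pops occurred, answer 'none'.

push(2): heap contents = [2]
push(13): heap contents = [2, 13]
push(90): heap contents = [2, 13, 90]
pop() → 2: heap contents = [13, 90]
pop() → 13: heap contents = [90]
push(55): heap contents = [55, 90]
pop() → 55: heap contents = [90]
pop() → 90: heap contents = []
push(24): heap contents = [24]
pop() → 24: heap contents = []
push(49): heap contents = [49]
push(15): heap contents = [15, 49]

Answer: 2 13 55 90 24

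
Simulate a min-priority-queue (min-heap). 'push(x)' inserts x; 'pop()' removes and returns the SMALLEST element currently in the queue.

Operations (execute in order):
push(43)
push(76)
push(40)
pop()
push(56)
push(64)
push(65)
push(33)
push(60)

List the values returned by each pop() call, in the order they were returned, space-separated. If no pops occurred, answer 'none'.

push(43): heap contents = [43]
push(76): heap contents = [43, 76]
push(40): heap contents = [40, 43, 76]
pop() → 40: heap contents = [43, 76]
push(56): heap contents = [43, 56, 76]
push(64): heap contents = [43, 56, 64, 76]
push(65): heap contents = [43, 56, 64, 65, 76]
push(33): heap contents = [33, 43, 56, 64, 65, 76]
push(60): heap contents = [33, 43, 56, 60, 64, 65, 76]

Answer: 40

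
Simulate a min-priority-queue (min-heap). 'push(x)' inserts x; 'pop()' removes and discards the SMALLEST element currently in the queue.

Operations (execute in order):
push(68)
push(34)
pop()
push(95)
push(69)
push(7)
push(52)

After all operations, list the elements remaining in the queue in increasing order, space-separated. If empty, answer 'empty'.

push(68): heap contents = [68]
push(34): heap contents = [34, 68]
pop() → 34: heap contents = [68]
push(95): heap contents = [68, 95]
push(69): heap contents = [68, 69, 95]
push(7): heap contents = [7, 68, 69, 95]
push(52): heap contents = [7, 52, 68, 69, 95]

Answer: 7 52 68 69 95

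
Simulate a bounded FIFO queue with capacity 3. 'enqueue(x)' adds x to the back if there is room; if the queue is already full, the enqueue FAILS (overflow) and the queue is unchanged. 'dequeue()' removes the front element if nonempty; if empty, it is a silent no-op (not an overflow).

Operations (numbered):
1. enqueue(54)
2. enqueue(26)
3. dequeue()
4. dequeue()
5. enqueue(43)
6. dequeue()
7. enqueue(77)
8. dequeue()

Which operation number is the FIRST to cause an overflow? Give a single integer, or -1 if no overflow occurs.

Answer: -1

Derivation:
1. enqueue(54): size=1
2. enqueue(26): size=2
3. dequeue(): size=1
4. dequeue(): size=0
5. enqueue(43): size=1
6. dequeue(): size=0
7. enqueue(77): size=1
8. dequeue(): size=0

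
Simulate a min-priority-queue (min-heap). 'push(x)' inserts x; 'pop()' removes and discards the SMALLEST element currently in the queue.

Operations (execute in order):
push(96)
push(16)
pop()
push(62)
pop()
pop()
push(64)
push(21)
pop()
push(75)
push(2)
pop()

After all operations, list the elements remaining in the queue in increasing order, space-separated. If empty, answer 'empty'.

Answer: 64 75

Derivation:
push(96): heap contents = [96]
push(16): heap contents = [16, 96]
pop() → 16: heap contents = [96]
push(62): heap contents = [62, 96]
pop() → 62: heap contents = [96]
pop() → 96: heap contents = []
push(64): heap contents = [64]
push(21): heap contents = [21, 64]
pop() → 21: heap contents = [64]
push(75): heap contents = [64, 75]
push(2): heap contents = [2, 64, 75]
pop() → 2: heap contents = [64, 75]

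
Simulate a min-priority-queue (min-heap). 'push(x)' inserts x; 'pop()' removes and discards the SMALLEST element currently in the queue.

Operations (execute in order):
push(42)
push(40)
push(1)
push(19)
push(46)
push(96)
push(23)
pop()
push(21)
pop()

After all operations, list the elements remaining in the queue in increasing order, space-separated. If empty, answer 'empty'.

push(42): heap contents = [42]
push(40): heap contents = [40, 42]
push(1): heap contents = [1, 40, 42]
push(19): heap contents = [1, 19, 40, 42]
push(46): heap contents = [1, 19, 40, 42, 46]
push(96): heap contents = [1, 19, 40, 42, 46, 96]
push(23): heap contents = [1, 19, 23, 40, 42, 46, 96]
pop() → 1: heap contents = [19, 23, 40, 42, 46, 96]
push(21): heap contents = [19, 21, 23, 40, 42, 46, 96]
pop() → 19: heap contents = [21, 23, 40, 42, 46, 96]

Answer: 21 23 40 42 46 96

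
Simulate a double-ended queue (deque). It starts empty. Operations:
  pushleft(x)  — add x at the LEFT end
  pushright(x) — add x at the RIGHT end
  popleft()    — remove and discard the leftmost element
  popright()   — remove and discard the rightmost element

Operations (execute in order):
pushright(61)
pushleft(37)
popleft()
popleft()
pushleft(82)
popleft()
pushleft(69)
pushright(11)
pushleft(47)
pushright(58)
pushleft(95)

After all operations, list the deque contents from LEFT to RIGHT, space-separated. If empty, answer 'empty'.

Answer: 95 47 69 11 58

Derivation:
pushright(61): [61]
pushleft(37): [37, 61]
popleft(): [61]
popleft(): []
pushleft(82): [82]
popleft(): []
pushleft(69): [69]
pushright(11): [69, 11]
pushleft(47): [47, 69, 11]
pushright(58): [47, 69, 11, 58]
pushleft(95): [95, 47, 69, 11, 58]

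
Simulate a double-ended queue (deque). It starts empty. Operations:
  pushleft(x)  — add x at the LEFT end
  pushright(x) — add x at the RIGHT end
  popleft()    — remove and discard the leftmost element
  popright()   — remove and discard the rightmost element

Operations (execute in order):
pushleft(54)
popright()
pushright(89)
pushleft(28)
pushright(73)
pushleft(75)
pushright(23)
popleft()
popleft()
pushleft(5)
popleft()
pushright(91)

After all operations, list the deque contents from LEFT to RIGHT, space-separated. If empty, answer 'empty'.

Answer: 89 73 23 91

Derivation:
pushleft(54): [54]
popright(): []
pushright(89): [89]
pushleft(28): [28, 89]
pushright(73): [28, 89, 73]
pushleft(75): [75, 28, 89, 73]
pushright(23): [75, 28, 89, 73, 23]
popleft(): [28, 89, 73, 23]
popleft(): [89, 73, 23]
pushleft(5): [5, 89, 73, 23]
popleft(): [89, 73, 23]
pushright(91): [89, 73, 23, 91]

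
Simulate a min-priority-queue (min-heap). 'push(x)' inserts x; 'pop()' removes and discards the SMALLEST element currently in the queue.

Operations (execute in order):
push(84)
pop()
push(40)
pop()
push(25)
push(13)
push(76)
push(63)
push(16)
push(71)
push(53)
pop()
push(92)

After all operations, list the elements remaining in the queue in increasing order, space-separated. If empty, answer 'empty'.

push(84): heap contents = [84]
pop() → 84: heap contents = []
push(40): heap contents = [40]
pop() → 40: heap contents = []
push(25): heap contents = [25]
push(13): heap contents = [13, 25]
push(76): heap contents = [13, 25, 76]
push(63): heap contents = [13, 25, 63, 76]
push(16): heap contents = [13, 16, 25, 63, 76]
push(71): heap contents = [13, 16, 25, 63, 71, 76]
push(53): heap contents = [13, 16, 25, 53, 63, 71, 76]
pop() → 13: heap contents = [16, 25, 53, 63, 71, 76]
push(92): heap contents = [16, 25, 53, 63, 71, 76, 92]

Answer: 16 25 53 63 71 76 92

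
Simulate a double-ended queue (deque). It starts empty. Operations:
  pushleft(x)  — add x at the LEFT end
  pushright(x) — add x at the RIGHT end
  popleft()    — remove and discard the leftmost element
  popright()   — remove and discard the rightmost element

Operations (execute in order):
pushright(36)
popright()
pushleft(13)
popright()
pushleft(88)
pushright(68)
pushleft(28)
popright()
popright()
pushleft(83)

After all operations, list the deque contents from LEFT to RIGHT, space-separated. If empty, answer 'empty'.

pushright(36): [36]
popright(): []
pushleft(13): [13]
popright(): []
pushleft(88): [88]
pushright(68): [88, 68]
pushleft(28): [28, 88, 68]
popright(): [28, 88]
popright(): [28]
pushleft(83): [83, 28]

Answer: 83 28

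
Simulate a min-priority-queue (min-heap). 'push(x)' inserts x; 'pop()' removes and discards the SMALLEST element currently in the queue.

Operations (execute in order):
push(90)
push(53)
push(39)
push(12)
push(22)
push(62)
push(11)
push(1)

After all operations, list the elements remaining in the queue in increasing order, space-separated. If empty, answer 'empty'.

push(90): heap contents = [90]
push(53): heap contents = [53, 90]
push(39): heap contents = [39, 53, 90]
push(12): heap contents = [12, 39, 53, 90]
push(22): heap contents = [12, 22, 39, 53, 90]
push(62): heap contents = [12, 22, 39, 53, 62, 90]
push(11): heap contents = [11, 12, 22, 39, 53, 62, 90]
push(1): heap contents = [1, 11, 12, 22, 39, 53, 62, 90]

Answer: 1 11 12 22 39 53 62 90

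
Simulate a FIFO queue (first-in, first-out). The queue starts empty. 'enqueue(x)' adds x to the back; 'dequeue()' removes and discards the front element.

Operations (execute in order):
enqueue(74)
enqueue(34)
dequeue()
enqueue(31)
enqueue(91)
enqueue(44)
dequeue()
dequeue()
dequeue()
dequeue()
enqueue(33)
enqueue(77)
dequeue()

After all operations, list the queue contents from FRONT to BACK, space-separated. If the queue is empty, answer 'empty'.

enqueue(74): [74]
enqueue(34): [74, 34]
dequeue(): [34]
enqueue(31): [34, 31]
enqueue(91): [34, 31, 91]
enqueue(44): [34, 31, 91, 44]
dequeue(): [31, 91, 44]
dequeue(): [91, 44]
dequeue(): [44]
dequeue(): []
enqueue(33): [33]
enqueue(77): [33, 77]
dequeue(): [77]

Answer: 77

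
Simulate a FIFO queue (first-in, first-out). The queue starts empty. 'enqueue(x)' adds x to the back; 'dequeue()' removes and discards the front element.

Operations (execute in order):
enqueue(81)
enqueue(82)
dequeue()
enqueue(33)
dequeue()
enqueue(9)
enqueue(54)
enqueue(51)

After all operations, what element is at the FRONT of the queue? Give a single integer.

enqueue(81): queue = [81]
enqueue(82): queue = [81, 82]
dequeue(): queue = [82]
enqueue(33): queue = [82, 33]
dequeue(): queue = [33]
enqueue(9): queue = [33, 9]
enqueue(54): queue = [33, 9, 54]
enqueue(51): queue = [33, 9, 54, 51]

Answer: 33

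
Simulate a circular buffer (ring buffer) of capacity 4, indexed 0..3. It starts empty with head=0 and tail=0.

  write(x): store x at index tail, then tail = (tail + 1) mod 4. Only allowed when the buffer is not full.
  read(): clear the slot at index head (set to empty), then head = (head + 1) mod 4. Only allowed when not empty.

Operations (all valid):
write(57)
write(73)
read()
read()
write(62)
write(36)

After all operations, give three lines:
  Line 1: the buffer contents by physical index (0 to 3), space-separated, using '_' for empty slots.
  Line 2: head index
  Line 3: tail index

write(57): buf=[57 _ _ _], head=0, tail=1, size=1
write(73): buf=[57 73 _ _], head=0, tail=2, size=2
read(): buf=[_ 73 _ _], head=1, tail=2, size=1
read(): buf=[_ _ _ _], head=2, tail=2, size=0
write(62): buf=[_ _ 62 _], head=2, tail=3, size=1
write(36): buf=[_ _ 62 36], head=2, tail=0, size=2

Answer: _ _ 62 36
2
0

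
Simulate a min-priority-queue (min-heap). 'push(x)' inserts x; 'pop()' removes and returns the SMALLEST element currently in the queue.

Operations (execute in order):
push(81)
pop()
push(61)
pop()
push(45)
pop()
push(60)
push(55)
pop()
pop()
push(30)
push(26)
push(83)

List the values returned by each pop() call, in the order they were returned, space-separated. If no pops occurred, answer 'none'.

push(81): heap contents = [81]
pop() → 81: heap contents = []
push(61): heap contents = [61]
pop() → 61: heap contents = []
push(45): heap contents = [45]
pop() → 45: heap contents = []
push(60): heap contents = [60]
push(55): heap contents = [55, 60]
pop() → 55: heap contents = [60]
pop() → 60: heap contents = []
push(30): heap contents = [30]
push(26): heap contents = [26, 30]
push(83): heap contents = [26, 30, 83]

Answer: 81 61 45 55 60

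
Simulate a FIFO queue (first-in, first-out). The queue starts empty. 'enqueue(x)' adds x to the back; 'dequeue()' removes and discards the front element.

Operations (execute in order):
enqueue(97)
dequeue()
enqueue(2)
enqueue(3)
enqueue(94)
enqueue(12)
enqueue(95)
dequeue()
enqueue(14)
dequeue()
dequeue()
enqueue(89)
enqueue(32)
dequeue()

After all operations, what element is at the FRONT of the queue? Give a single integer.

enqueue(97): queue = [97]
dequeue(): queue = []
enqueue(2): queue = [2]
enqueue(3): queue = [2, 3]
enqueue(94): queue = [2, 3, 94]
enqueue(12): queue = [2, 3, 94, 12]
enqueue(95): queue = [2, 3, 94, 12, 95]
dequeue(): queue = [3, 94, 12, 95]
enqueue(14): queue = [3, 94, 12, 95, 14]
dequeue(): queue = [94, 12, 95, 14]
dequeue(): queue = [12, 95, 14]
enqueue(89): queue = [12, 95, 14, 89]
enqueue(32): queue = [12, 95, 14, 89, 32]
dequeue(): queue = [95, 14, 89, 32]

Answer: 95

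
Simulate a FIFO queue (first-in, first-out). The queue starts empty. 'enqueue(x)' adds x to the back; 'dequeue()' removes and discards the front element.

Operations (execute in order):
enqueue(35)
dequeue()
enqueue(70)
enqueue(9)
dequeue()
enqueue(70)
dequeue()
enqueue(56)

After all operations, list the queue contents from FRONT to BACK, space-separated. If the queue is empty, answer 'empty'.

Answer: 70 56

Derivation:
enqueue(35): [35]
dequeue(): []
enqueue(70): [70]
enqueue(9): [70, 9]
dequeue(): [9]
enqueue(70): [9, 70]
dequeue(): [70]
enqueue(56): [70, 56]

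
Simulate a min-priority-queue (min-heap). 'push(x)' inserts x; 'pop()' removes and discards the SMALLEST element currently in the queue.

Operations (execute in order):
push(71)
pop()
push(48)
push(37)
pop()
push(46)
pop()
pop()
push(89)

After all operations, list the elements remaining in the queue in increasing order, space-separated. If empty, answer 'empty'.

push(71): heap contents = [71]
pop() → 71: heap contents = []
push(48): heap contents = [48]
push(37): heap contents = [37, 48]
pop() → 37: heap contents = [48]
push(46): heap contents = [46, 48]
pop() → 46: heap contents = [48]
pop() → 48: heap contents = []
push(89): heap contents = [89]

Answer: 89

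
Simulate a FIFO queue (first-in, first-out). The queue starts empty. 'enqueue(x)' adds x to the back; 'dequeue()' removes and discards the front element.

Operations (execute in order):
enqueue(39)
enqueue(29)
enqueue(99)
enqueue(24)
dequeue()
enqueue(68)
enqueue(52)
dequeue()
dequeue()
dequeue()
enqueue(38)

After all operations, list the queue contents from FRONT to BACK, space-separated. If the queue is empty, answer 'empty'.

enqueue(39): [39]
enqueue(29): [39, 29]
enqueue(99): [39, 29, 99]
enqueue(24): [39, 29, 99, 24]
dequeue(): [29, 99, 24]
enqueue(68): [29, 99, 24, 68]
enqueue(52): [29, 99, 24, 68, 52]
dequeue(): [99, 24, 68, 52]
dequeue(): [24, 68, 52]
dequeue(): [68, 52]
enqueue(38): [68, 52, 38]

Answer: 68 52 38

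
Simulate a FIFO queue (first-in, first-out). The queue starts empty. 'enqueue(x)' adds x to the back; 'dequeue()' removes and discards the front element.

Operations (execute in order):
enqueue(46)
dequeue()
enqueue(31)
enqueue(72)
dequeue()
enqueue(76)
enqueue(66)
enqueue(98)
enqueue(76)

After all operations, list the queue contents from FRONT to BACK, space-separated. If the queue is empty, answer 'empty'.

Answer: 72 76 66 98 76

Derivation:
enqueue(46): [46]
dequeue(): []
enqueue(31): [31]
enqueue(72): [31, 72]
dequeue(): [72]
enqueue(76): [72, 76]
enqueue(66): [72, 76, 66]
enqueue(98): [72, 76, 66, 98]
enqueue(76): [72, 76, 66, 98, 76]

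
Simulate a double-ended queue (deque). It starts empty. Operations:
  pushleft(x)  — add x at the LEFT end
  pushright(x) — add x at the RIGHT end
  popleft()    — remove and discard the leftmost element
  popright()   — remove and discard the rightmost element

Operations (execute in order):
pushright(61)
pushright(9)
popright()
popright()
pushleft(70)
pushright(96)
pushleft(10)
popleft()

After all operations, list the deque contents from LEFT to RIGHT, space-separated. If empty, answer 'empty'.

pushright(61): [61]
pushright(9): [61, 9]
popright(): [61]
popright(): []
pushleft(70): [70]
pushright(96): [70, 96]
pushleft(10): [10, 70, 96]
popleft(): [70, 96]

Answer: 70 96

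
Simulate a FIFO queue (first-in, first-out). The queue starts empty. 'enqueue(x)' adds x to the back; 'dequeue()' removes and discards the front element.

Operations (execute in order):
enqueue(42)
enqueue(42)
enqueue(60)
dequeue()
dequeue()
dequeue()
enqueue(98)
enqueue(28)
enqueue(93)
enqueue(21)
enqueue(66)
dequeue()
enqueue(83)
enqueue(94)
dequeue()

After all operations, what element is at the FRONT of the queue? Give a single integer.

enqueue(42): queue = [42]
enqueue(42): queue = [42, 42]
enqueue(60): queue = [42, 42, 60]
dequeue(): queue = [42, 60]
dequeue(): queue = [60]
dequeue(): queue = []
enqueue(98): queue = [98]
enqueue(28): queue = [98, 28]
enqueue(93): queue = [98, 28, 93]
enqueue(21): queue = [98, 28, 93, 21]
enqueue(66): queue = [98, 28, 93, 21, 66]
dequeue(): queue = [28, 93, 21, 66]
enqueue(83): queue = [28, 93, 21, 66, 83]
enqueue(94): queue = [28, 93, 21, 66, 83, 94]
dequeue(): queue = [93, 21, 66, 83, 94]

Answer: 93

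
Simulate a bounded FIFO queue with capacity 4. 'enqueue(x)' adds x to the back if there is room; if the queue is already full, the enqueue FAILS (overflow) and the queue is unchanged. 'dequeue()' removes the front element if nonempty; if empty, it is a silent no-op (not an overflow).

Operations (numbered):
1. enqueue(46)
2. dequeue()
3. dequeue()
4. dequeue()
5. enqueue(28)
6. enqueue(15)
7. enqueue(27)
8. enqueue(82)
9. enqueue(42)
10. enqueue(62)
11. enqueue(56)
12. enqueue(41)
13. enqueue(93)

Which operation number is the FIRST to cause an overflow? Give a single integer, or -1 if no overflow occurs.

1. enqueue(46): size=1
2. dequeue(): size=0
3. dequeue(): empty, no-op, size=0
4. dequeue(): empty, no-op, size=0
5. enqueue(28): size=1
6. enqueue(15): size=2
7. enqueue(27): size=3
8. enqueue(82): size=4
9. enqueue(42): size=4=cap → OVERFLOW (fail)
10. enqueue(62): size=4=cap → OVERFLOW (fail)
11. enqueue(56): size=4=cap → OVERFLOW (fail)
12. enqueue(41): size=4=cap → OVERFLOW (fail)
13. enqueue(93): size=4=cap → OVERFLOW (fail)

Answer: 9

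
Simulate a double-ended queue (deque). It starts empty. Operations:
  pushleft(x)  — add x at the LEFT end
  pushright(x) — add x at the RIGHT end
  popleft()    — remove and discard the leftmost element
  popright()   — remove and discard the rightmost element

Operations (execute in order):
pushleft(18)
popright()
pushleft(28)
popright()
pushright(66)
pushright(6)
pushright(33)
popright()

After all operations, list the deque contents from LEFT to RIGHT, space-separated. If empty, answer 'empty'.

Answer: 66 6

Derivation:
pushleft(18): [18]
popright(): []
pushleft(28): [28]
popright(): []
pushright(66): [66]
pushright(6): [66, 6]
pushright(33): [66, 6, 33]
popright(): [66, 6]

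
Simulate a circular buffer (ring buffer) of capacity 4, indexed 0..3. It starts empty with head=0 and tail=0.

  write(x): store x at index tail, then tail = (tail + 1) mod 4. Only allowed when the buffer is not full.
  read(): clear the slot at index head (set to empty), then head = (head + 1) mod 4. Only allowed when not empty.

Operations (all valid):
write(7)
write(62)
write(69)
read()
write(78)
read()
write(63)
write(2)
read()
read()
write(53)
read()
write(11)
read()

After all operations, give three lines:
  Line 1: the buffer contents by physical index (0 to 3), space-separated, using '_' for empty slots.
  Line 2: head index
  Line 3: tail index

Answer: _ _ 53 11
2
0

Derivation:
write(7): buf=[7 _ _ _], head=0, tail=1, size=1
write(62): buf=[7 62 _ _], head=0, tail=2, size=2
write(69): buf=[7 62 69 _], head=0, tail=3, size=3
read(): buf=[_ 62 69 _], head=1, tail=3, size=2
write(78): buf=[_ 62 69 78], head=1, tail=0, size=3
read(): buf=[_ _ 69 78], head=2, tail=0, size=2
write(63): buf=[63 _ 69 78], head=2, tail=1, size=3
write(2): buf=[63 2 69 78], head=2, tail=2, size=4
read(): buf=[63 2 _ 78], head=3, tail=2, size=3
read(): buf=[63 2 _ _], head=0, tail=2, size=2
write(53): buf=[63 2 53 _], head=0, tail=3, size=3
read(): buf=[_ 2 53 _], head=1, tail=3, size=2
write(11): buf=[_ 2 53 11], head=1, tail=0, size=3
read(): buf=[_ _ 53 11], head=2, tail=0, size=2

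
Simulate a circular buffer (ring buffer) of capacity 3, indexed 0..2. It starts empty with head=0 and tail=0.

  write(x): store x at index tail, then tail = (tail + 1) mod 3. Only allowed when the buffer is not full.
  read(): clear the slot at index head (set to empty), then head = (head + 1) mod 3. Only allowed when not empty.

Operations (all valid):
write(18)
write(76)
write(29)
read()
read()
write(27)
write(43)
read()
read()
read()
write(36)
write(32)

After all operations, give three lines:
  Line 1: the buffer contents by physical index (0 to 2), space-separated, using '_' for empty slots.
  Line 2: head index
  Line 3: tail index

Answer: 32 _ 36
2
1

Derivation:
write(18): buf=[18 _ _], head=0, tail=1, size=1
write(76): buf=[18 76 _], head=0, tail=2, size=2
write(29): buf=[18 76 29], head=0, tail=0, size=3
read(): buf=[_ 76 29], head=1, tail=0, size=2
read(): buf=[_ _ 29], head=2, tail=0, size=1
write(27): buf=[27 _ 29], head=2, tail=1, size=2
write(43): buf=[27 43 29], head=2, tail=2, size=3
read(): buf=[27 43 _], head=0, tail=2, size=2
read(): buf=[_ 43 _], head=1, tail=2, size=1
read(): buf=[_ _ _], head=2, tail=2, size=0
write(36): buf=[_ _ 36], head=2, tail=0, size=1
write(32): buf=[32 _ 36], head=2, tail=1, size=2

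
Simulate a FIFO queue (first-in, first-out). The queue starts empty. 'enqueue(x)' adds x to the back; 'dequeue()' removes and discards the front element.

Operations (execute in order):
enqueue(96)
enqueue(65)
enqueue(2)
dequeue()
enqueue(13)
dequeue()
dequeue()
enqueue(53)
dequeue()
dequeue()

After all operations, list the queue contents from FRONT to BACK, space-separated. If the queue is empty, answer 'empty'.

enqueue(96): [96]
enqueue(65): [96, 65]
enqueue(2): [96, 65, 2]
dequeue(): [65, 2]
enqueue(13): [65, 2, 13]
dequeue(): [2, 13]
dequeue(): [13]
enqueue(53): [13, 53]
dequeue(): [53]
dequeue(): []

Answer: empty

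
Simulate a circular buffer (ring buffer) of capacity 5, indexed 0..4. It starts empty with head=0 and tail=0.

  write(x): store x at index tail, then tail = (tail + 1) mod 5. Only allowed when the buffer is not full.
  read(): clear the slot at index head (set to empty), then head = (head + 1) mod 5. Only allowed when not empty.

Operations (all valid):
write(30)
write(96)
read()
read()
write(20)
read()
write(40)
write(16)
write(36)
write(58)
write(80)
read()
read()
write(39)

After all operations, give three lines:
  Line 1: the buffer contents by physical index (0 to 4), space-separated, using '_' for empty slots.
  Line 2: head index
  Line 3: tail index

Answer: 36 58 80 39 _
0
4

Derivation:
write(30): buf=[30 _ _ _ _], head=0, tail=1, size=1
write(96): buf=[30 96 _ _ _], head=0, tail=2, size=2
read(): buf=[_ 96 _ _ _], head=1, tail=2, size=1
read(): buf=[_ _ _ _ _], head=2, tail=2, size=0
write(20): buf=[_ _ 20 _ _], head=2, tail=3, size=1
read(): buf=[_ _ _ _ _], head=3, tail=3, size=0
write(40): buf=[_ _ _ 40 _], head=3, tail=4, size=1
write(16): buf=[_ _ _ 40 16], head=3, tail=0, size=2
write(36): buf=[36 _ _ 40 16], head=3, tail=1, size=3
write(58): buf=[36 58 _ 40 16], head=3, tail=2, size=4
write(80): buf=[36 58 80 40 16], head=3, tail=3, size=5
read(): buf=[36 58 80 _ 16], head=4, tail=3, size=4
read(): buf=[36 58 80 _ _], head=0, tail=3, size=3
write(39): buf=[36 58 80 39 _], head=0, tail=4, size=4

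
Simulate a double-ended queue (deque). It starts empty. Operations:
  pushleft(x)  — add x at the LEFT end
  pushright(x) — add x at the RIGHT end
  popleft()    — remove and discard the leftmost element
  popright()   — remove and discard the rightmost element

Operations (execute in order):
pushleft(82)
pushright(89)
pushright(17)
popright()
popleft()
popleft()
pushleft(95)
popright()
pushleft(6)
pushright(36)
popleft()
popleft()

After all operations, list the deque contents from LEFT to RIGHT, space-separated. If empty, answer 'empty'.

pushleft(82): [82]
pushright(89): [82, 89]
pushright(17): [82, 89, 17]
popright(): [82, 89]
popleft(): [89]
popleft(): []
pushleft(95): [95]
popright(): []
pushleft(6): [6]
pushright(36): [6, 36]
popleft(): [36]
popleft(): []

Answer: empty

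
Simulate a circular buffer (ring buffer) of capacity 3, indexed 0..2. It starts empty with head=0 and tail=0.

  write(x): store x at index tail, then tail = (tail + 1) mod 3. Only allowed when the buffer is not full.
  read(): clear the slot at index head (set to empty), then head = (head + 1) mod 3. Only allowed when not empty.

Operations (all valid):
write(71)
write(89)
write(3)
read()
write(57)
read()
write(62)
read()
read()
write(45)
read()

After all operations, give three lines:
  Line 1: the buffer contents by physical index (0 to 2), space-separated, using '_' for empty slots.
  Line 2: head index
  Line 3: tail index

write(71): buf=[71 _ _], head=0, tail=1, size=1
write(89): buf=[71 89 _], head=0, tail=2, size=2
write(3): buf=[71 89 3], head=0, tail=0, size=3
read(): buf=[_ 89 3], head=1, tail=0, size=2
write(57): buf=[57 89 3], head=1, tail=1, size=3
read(): buf=[57 _ 3], head=2, tail=1, size=2
write(62): buf=[57 62 3], head=2, tail=2, size=3
read(): buf=[57 62 _], head=0, tail=2, size=2
read(): buf=[_ 62 _], head=1, tail=2, size=1
write(45): buf=[_ 62 45], head=1, tail=0, size=2
read(): buf=[_ _ 45], head=2, tail=0, size=1

Answer: _ _ 45
2
0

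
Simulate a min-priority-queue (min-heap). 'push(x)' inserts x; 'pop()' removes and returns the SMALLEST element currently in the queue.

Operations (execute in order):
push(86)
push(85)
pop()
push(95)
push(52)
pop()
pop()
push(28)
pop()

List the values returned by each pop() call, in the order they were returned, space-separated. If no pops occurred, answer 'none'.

push(86): heap contents = [86]
push(85): heap contents = [85, 86]
pop() → 85: heap contents = [86]
push(95): heap contents = [86, 95]
push(52): heap contents = [52, 86, 95]
pop() → 52: heap contents = [86, 95]
pop() → 86: heap contents = [95]
push(28): heap contents = [28, 95]
pop() → 28: heap contents = [95]

Answer: 85 52 86 28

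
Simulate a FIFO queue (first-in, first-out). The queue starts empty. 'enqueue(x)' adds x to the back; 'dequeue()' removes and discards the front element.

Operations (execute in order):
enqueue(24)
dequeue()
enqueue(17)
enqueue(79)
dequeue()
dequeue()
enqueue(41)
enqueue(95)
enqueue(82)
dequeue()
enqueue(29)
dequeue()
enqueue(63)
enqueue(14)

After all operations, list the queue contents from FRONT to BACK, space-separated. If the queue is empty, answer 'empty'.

enqueue(24): [24]
dequeue(): []
enqueue(17): [17]
enqueue(79): [17, 79]
dequeue(): [79]
dequeue(): []
enqueue(41): [41]
enqueue(95): [41, 95]
enqueue(82): [41, 95, 82]
dequeue(): [95, 82]
enqueue(29): [95, 82, 29]
dequeue(): [82, 29]
enqueue(63): [82, 29, 63]
enqueue(14): [82, 29, 63, 14]

Answer: 82 29 63 14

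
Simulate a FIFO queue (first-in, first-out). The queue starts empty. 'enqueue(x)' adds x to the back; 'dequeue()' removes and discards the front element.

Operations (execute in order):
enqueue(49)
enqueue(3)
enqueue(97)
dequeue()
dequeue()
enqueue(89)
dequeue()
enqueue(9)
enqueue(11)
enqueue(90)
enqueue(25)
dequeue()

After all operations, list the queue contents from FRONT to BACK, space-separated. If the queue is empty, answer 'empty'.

Answer: 9 11 90 25

Derivation:
enqueue(49): [49]
enqueue(3): [49, 3]
enqueue(97): [49, 3, 97]
dequeue(): [3, 97]
dequeue(): [97]
enqueue(89): [97, 89]
dequeue(): [89]
enqueue(9): [89, 9]
enqueue(11): [89, 9, 11]
enqueue(90): [89, 9, 11, 90]
enqueue(25): [89, 9, 11, 90, 25]
dequeue(): [9, 11, 90, 25]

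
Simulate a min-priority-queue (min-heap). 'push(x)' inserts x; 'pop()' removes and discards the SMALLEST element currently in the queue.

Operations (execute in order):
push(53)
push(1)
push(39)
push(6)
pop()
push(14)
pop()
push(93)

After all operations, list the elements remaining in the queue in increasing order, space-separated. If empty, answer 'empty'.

Answer: 14 39 53 93

Derivation:
push(53): heap contents = [53]
push(1): heap contents = [1, 53]
push(39): heap contents = [1, 39, 53]
push(6): heap contents = [1, 6, 39, 53]
pop() → 1: heap contents = [6, 39, 53]
push(14): heap contents = [6, 14, 39, 53]
pop() → 6: heap contents = [14, 39, 53]
push(93): heap contents = [14, 39, 53, 93]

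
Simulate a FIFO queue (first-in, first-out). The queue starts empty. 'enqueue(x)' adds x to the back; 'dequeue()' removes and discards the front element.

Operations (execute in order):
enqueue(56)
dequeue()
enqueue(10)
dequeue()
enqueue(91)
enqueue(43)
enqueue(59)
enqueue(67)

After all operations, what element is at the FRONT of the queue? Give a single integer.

enqueue(56): queue = [56]
dequeue(): queue = []
enqueue(10): queue = [10]
dequeue(): queue = []
enqueue(91): queue = [91]
enqueue(43): queue = [91, 43]
enqueue(59): queue = [91, 43, 59]
enqueue(67): queue = [91, 43, 59, 67]

Answer: 91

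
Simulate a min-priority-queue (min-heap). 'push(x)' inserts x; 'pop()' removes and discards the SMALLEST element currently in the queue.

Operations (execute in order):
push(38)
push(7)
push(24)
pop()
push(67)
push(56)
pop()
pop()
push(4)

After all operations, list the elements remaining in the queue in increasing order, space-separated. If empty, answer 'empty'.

push(38): heap contents = [38]
push(7): heap contents = [7, 38]
push(24): heap contents = [7, 24, 38]
pop() → 7: heap contents = [24, 38]
push(67): heap contents = [24, 38, 67]
push(56): heap contents = [24, 38, 56, 67]
pop() → 24: heap contents = [38, 56, 67]
pop() → 38: heap contents = [56, 67]
push(4): heap contents = [4, 56, 67]

Answer: 4 56 67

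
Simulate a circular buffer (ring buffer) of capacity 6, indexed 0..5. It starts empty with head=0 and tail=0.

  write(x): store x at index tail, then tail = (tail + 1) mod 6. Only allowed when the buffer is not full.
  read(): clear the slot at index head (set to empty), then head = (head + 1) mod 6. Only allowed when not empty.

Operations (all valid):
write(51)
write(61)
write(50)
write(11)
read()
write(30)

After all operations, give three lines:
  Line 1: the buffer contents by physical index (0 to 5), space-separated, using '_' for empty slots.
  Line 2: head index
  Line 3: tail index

Answer: _ 61 50 11 30 _
1
5

Derivation:
write(51): buf=[51 _ _ _ _ _], head=0, tail=1, size=1
write(61): buf=[51 61 _ _ _ _], head=0, tail=2, size=2
write(50): buf=[51 61 50 _ _ _], head=0, tail=3, size=3
write(11): buf=[51 61 50 11 _ _], head=0, tail=4, size=4
read(): buf=[_ 61 50 11 _ _], head=1, tail=4, size=3
write(30): buf=[_ 61 50 11 30 _], head=1, tail=5, size=4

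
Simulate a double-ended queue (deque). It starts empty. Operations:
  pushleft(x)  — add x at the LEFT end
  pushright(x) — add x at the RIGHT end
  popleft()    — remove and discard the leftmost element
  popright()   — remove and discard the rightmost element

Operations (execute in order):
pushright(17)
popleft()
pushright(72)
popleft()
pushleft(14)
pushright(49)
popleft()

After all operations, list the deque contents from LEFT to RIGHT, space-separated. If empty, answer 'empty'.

Answer: 49

Derivation:
pushright(17): [17]
popleft(): []
pushright(72): [72]
popleft(): []
pushleft(14): [14]
pushright(49): [14, 49]
popleft(): [49]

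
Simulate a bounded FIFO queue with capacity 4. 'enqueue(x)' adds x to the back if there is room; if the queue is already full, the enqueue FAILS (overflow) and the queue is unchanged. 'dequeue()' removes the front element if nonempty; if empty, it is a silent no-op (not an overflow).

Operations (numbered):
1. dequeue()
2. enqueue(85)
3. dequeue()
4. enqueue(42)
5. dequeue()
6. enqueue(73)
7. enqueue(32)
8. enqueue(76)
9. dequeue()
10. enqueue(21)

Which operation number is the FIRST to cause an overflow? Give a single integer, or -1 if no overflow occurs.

Answer: -1

Derivation:
1. dequeue(): empty, no-op, size=0
2. enqueue(85): size=1
3. dequeue(): size=0
4. enqueue(42): size=1
5. dequeue(): size=0
6. enqueue(73): size=1
7. enqueue(32): size=2
8. enqueue(76): size=3
9. dequeue(): size=2
10. enqueue(21): size=3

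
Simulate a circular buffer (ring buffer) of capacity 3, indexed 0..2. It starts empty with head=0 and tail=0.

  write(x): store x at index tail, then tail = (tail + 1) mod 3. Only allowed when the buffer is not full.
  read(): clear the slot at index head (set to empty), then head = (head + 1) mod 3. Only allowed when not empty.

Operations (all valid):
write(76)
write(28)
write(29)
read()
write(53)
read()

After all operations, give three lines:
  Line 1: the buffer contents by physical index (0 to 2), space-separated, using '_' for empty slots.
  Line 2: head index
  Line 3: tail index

write(76): buf=[76 _ _], head=0, tail=1, size=1
write(28): buf=[76 28 _], head=0, tail=2, size=2
write(29): buf=[76 28 29], head=0, tail=0, size=3
read(): buf=[_ 28 29], head=1, tail=0, size=2
write(53): buf=[53 28 29], head=1, tail=1, size=3
read(): buf=[53 _ 29], head=2, tail=1, size=2

Answer: 53 _ 29
2
1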